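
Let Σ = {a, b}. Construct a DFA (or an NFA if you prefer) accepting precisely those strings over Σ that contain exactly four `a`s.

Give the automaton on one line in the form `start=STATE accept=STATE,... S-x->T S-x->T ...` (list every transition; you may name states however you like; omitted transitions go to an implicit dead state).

Count `a`s, saturating at 5: states S0 through S4 mean 0 through 4 `a`s seen; S5 means more than 4. Each `a` increments (capped at S5); other symbols loop. Accept from {S4}.
6 states suffice.
        a   b  
>  S0   S1  S0 
   S1   S2  S1 
   S2   S3  S2 
   S3   S4  S3 
 * S4   S5  S4 
   S5   S5  S5 
(> = start, * = accepting)

start=S0 accept=S4 S0-a->S1 S0-b->S0 S1-a->S2 S1-b->S1 S2-a->S3 S2-b->S2 S3-a->S4 S3-b->S3 S4-a->S5 S4-b->S4 S5-a->S5 S5-b->S5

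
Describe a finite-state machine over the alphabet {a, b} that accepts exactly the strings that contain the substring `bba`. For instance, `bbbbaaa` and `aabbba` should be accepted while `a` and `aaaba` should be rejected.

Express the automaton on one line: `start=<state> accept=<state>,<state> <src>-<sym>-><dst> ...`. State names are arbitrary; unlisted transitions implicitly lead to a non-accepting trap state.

start=S0 accept=S3 S0-a->S0 S0-b->S1 S1-a->S0 S1-b->S2 S2-a->S3 S2-b->S2 S3-a->S3 S3-b->S3

Track how much of `bba` has been matched so far: state S0 is no progress, S3 is the absorbing accept state reached once `bba` has occurred. Intermediate states record partial matches; on a mismatch, fall back to the longest reusable overlap.
        a   b  
>  S0   S0  S1 
   S1   S0  S2 
   S2   S3  S2 
 * S3   S3  S3 
(> = start, * = accepting)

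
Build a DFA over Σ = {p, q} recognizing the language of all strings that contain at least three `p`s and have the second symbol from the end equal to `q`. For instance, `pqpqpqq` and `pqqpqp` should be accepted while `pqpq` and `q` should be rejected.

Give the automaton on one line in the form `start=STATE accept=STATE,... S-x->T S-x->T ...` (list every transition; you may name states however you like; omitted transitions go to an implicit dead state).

start=s0 accept=s13,s16,s17,s18 s0-p->s1 s0-q->s2 s1-p->s3 s1-q->s4 s2-p->s5 s2-q->s6 s3-p->s7 s3-q->s8 s4-p->s9 s4-q->s10 s5-p->s3 s5-q->s4 s6-p->s5 s6-q->s6 s7-p->s11 s7-q->s12 s8-p->s13 s8-q->s14 s9-p->s7 s9-q->s8 s10-p->s9 s10-q->s10 s11-p->s11 s11-q->s15 s12-p->s16 s12-q->s17 s13-p->s11 s13-q->s12 s14-p->s13 s14-q->s14 s15-p->s16 s15-q->s18 s16-p->s11 s16-q->s15 s17-p->s16 s17-q->s17 s18-p->s16 s18-q->s18

Run two small machines in parallel and take their product. The first has 5 states tracking the count of `p`s, saturating at 4; the second has 7 states tracking the last 2 symbols read. A product state is a pair (one from each), accepting exactly when both do.
19 states suffice.
          p    q  
>  s0     s1   s2 
   s1     s3   s4 
   s2     s5   s6 
   s3     s7   s8 
   s4     s9  s10 
   s5     s3   s4 
   s6     s5   s6 
   s7    s11  s12 
   s8    s13  s14 
   s9     s7   s8 
   s10    s9  s10 
   s11   s11  s15 
   s12   s16  s17 
 * s13   s11  s12 
   s14   s13  s14 
   s15   s16  s18 
 * s16   s11  s15 
 * s17   s16  s17 
 * s18   s16  s18 
(> = start, * = accepting)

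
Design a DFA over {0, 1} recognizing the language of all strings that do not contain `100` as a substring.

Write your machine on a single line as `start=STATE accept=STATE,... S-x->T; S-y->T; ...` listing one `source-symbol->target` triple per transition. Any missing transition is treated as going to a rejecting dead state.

Track partial matches of the forbidden pattern `100`. State q3 is a dead state reached once `100` has occurred; every other state accepts. q0 means no part of `100` is currently matched.
A 4-state machine:
        0   1  
>* q0   q0  q1 
 * q1   q2  q1 
 * q2   q3  q1 
   q3   q3  q3 
(> = start, * = accepting)

start=q0; accept=q0,q1,q2; q0-0->q0; q0-1->q1; q1-0->q2; q1-1->q1; q2-0->q3; q2-1->q1; q3-0->q3; q3-1->q3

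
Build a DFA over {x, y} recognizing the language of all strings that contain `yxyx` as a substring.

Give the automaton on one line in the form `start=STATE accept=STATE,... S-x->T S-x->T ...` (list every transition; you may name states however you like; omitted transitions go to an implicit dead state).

Track how much of `yxyx` has been matched so far: state s0 is no progress, s4 is the absorbing accept state reached once `yxyx` has occurred. Intermediate states record partial matches; on a mismatch, fall back to the longest reusable overlap.
5 states suffice.
        x   y  
>  s0   s0  s1 
   s1   s2  s1 
   s2   s0  s3 
   s3   s4  s1 
 * s4   s4  s4 
(> = start, * = accepting)

start=s0 accept=s4 s0-x->s0 s0-y->s1 s1-x->s2 s1-y->s1 s2-x->s0 s2-y->s3 s3-x->s4 s3-y->s1 s4-x->s4 s4-y->s4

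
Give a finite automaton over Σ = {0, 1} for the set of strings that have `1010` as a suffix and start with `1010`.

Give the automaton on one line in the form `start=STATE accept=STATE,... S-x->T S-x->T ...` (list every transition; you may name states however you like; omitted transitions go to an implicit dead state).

Run two small machines in parallel and take their product. One (5 states) tracks how much of the suffix `1010` has currently been matched; the other (6 states) tracks whether the input so far still matches the prefix `1010`. Each combined state is a pair, one component from each; accept when both components accept. After merging equivalent states the machine shrinks.
10 states suffice.
       0  1 
>  A   B  C 
   B   B  B 
   C   D  B 
   D   B  E 
   E   F  B 
 * F   G  H 
   G   G  I 
   H   F  I 
   I   J  I 
   J   G  H 
(> = start, * = accepting)

start=A accept=F A-0->B A-1->C B-0->B B-1->B C-0->D C-1->B D-0->B D-1->E E-0->F E-1->B F-0->G F-1->H G-0->G G-1->I H-0->F H-1->I I-0->J I-1->I J-0->G J-1->H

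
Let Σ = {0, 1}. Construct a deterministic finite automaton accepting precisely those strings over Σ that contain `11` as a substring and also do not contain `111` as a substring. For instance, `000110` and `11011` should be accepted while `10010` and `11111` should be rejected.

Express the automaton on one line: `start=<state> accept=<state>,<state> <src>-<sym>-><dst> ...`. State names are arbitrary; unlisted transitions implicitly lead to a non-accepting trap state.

start=S0 accept=S2,S3,S5 S0-0->S0 S0-1->S1 S1-0->S0 S1-1->S2 S2-0->S3 S2-1->S4 S3-0->S3 S3-1->S5 S4-0->S4 S4-1->S4 S5-0->S3 S5-1->S2

Handle the two conditions separately and then intersect. The first has 3 states tracking whether and how much of `11` has been seen; the second has 4 states tracking partial matches of the forbidden pattern `111`. A product state is a pair (one from each), accepting exactly when both do.
        0   1  
>  S0   S0  S1 
   S1   S0  S2 
 * S2   S3  S4 
 * S3   S3  S5 
   S4   S4  S4 
 * S5   S3  S2 
(> = start, * = accepting)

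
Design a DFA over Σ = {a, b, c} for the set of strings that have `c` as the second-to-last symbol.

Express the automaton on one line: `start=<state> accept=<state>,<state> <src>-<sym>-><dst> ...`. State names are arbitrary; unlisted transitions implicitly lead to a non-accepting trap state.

Because acceptance depends on a position counted from the end, the machine has to buffer the most recent 2 symbols. Make each state the string of the last up-to-2 symbols read; on input `x` shift the window left and append `x`. Accept when the buffered window has length 2 and begins with `c`.
13 states suffice.
          a    b    c  
>  s0     s1   s2   s3 
   s1     s4   s5   s6 
   s2     s7   s8   s9 
   s3    s10  s11  s12 
   s4     s4   s5   s6 
   s5     s7   s8   s9 
   s6    s10  s11  s12 
   s7     s4   s5   s6 
   s8     s7   s8   s9 
   s9    s10  s11  s12 
 * s10    s4   s5   s6 
 * s11    s7   s8   s9 
 * s12   s10  s11  s12 
(> = start, * = accepting)

start=s0 accept=s10,s11,s12 s0-a->s1 s0-b->s2 s0-c->s3 s1-a->s4 s1-b->s5 s1-c->s6 s2-a->s7 s2-b->s8 s2-c->s9 s3-a->s10 s3-b->s11 s3-c->s12 s4-a->s4 s4-b->s5 s4-c->s6 s5-a->s7 s5-b->s8 s5-c->s9 s6-a->s10 s6-b->s11 s6-c->s12 s7-a->s4 s7-b->s5 s7-c->s6 s8-a->s7 s8-b->s8 s8-c->s9 s9-a->s10 s9-b->s11 s9-c->s12 s10-a->s4 s10-b->s5 s10-c->s6 s11-a->s7 s11-b->s8 s11-c->s9 s12-a->s10 s12-b->s11 s12-c->s12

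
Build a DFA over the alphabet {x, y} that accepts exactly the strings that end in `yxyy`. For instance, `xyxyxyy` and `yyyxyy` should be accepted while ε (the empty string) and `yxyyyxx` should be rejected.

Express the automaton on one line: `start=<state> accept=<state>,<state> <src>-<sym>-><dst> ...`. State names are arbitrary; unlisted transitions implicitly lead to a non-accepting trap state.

start=A accept=E A-x->A A-y->B B-x->C B-y->B C-x->A C-y->D D-x->C D-y->E E-x->C E-y->B

Remember how much of `yxyy` the current input suffix matches. State A means no match yet; B means the last symbol is `y`; C means the last 2 symbols are `yx`; D means the last 3 symbols are `yxy`; E means the last 4 symbols are `yxyy`. Only E accepts. On a mismatch, fall back to the longest proper suffix that is still a prefix of `yxyy`.
       x  y 
>  A   A  B 
   B   C  B 
   C   A  D 
   D   C  E 
 * E   C  B 
(> = start, * = accepting)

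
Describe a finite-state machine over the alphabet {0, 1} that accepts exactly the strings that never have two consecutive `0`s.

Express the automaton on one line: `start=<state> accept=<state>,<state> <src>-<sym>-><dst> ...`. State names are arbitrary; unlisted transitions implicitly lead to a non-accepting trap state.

This is the complement of 'contains `00`'. Use the same substring-matching states — q0 through q2 holding how much of `00` has just been matched — but flip the accepting set: everything except the trap q2 accepts.
        0   1  
>* q0   q1  q0 
 * q1   q2  q0 
   q2   q2  q2 
(> = start, * = accepting)

start=q0 accept=q0,q1 q0-0->q1 q0-1->q0 q1-0->q2 q1-1->q0 q2-0->q2 q2-1->q2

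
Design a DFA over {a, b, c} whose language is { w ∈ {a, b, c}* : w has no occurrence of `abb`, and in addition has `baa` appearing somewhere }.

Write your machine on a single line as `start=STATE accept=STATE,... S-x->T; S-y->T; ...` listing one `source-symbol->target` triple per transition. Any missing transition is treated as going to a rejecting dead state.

Handle the two conditions separately and then intersect. The first has 4 states tracking partial matches of the forbidden pattern `abb`; the second has 4 states tracking whether and how much of `baa` has been seen. A product state is a pair (one from each), accepting exactly when both do. Minimizing collapses redundant product states.
A 9-state machine:
        a   b   c  
>  q0   q1  q2  q0 
   q1   q1  q3  q0 
   q2   q4  q2  q0 
   q3   q4  q5  q0 
   q4   q6  q3  q0 
   q5   q5  q5  q5 
 * q6   q6  q7  q8 
 * q7   q6  q5  q8 
 * q8   q6  q8  q8 
(> = start, * = accepting)

start=q0; accept=q6,q7,q8; q0-a->q1; q0-b->q2; q0-c->q0; q1-a->q1; q1-b->q3; q1-c->q0; q2-a->q4; q2-b->q2; q2-c->q0; q3-a->q4; q3-b->q5; q3-c->q0; q4-a->q6; q4-b->q3; q4-c->q0; q5-a->q5; q5-b->q5; q5-c->q5; q6-a->q6; q6-b->q7; q6-c->q8; q7-a->q6; q7-b->q5; q7-c->q8; q8-a->q6; q8-b->q8; q8-c->q8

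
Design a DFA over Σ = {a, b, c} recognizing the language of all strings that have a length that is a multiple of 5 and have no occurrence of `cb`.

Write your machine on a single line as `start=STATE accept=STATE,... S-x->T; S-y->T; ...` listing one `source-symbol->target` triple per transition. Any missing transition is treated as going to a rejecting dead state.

Run two small machines in parallel and take their product. One (5 states) tracks the input length modulo 5; the other (3 states) tracks partial matches of the forbidden pattern `cb`. Each combined state is a pair, one component from each; accept when both components accept.
15 states suffice.
          a    b    c  
>* S0     S1   S1   S2 
   S1     S3   S3   S4 
   S2     S3   S5   S4 
   S3     S6   S6   S7 
   S4     S6   S8   S7 
   S5     S8   S8   S8 
   S6     S9   S9  S10 
   S7     S9  S11  S10 
   S8    S11  S11  S11 
   S9     S0   S0  S12 
   S10    S0  S13  S12 
   S11   S13  S13  S13 
 * S12    S1  S14   S2 
   S13   S14  S14  S14 
   S14    S5   S5   S5 
(> = start, * = accepting)

start=S0; accept=S0,S12; S0-a->S1; S0-b->S1; S0-c->S2; S1-a->S3; S1-b->S3; S1-c->S4; S2-a->S3; S2-b->S5; S2-c->S4; S3-a->S6; S3-b->S6; S3-c->S7; S4-a->S6; S4-b->S8; S4-c->S7; S5-a->S8; S5-b->S8; S5-c->S8; S6-a->S9; S6-b->S9; S6-c->S10; S7-a->S9; S7-b->S11; S7-c->S10; S8-a->S11; S8-b->S11; S8-c->S11; S9-a->S0; S9-b->S0; S9-c->S12; S10-a->S0; S10-b->S13; S10-c->S12; S11-a->S13; S11-b->S13; S11-c->S13; S12-a->S1; S12-b->S14; S12-c->S2; S13-a->S14; S13-b->S14; S13-c->S14; S14-a->S5; S14-b->S5; S14-c->S5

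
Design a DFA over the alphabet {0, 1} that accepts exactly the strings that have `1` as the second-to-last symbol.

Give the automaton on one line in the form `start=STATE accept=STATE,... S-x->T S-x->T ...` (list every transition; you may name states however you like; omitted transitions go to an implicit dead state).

Because acceptance depends on a position counted from the end, the machine has to buffer the most recent 2 symbols. Make each state the string of the last up-to-2 symbols read; on input `x` shift the window left and append `x`. Accept when the buffered window has length 2 and begins with `1`.
With 7 states:
        0   1  
>  S0   S1  S2 
   S1   S3  S4 
   S2   S5  S6 
   S3   S3  S4 
   S4   S5  S6 
 * S5   S3  S4 
 * S6   S5  S6 
(> = start, * = accepting)

start=S0 accept=S5,S6 S0-0->S1 S0-1->S2 S1-0->S3 S1-1->S4 S2-0->S5 S2-1->S6 S3-0->S3 S3-1->S4 S4-0->S5 S4-1->S6 S5-0->S3 S5-1->S4 S6-0->S5 S6-1->S6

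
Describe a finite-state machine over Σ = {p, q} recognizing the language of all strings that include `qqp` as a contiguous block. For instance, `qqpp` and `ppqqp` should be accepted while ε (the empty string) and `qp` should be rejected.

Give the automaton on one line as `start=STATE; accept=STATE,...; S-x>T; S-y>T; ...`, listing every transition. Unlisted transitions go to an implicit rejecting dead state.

States s0..s2 record the length of the longest prefix of `qqp` that matches the current input suffix. Reaching s3 means `qqp` has been seen, and we stay there forever. Accept from s3.
        p   q  
>  s0   s0  s1 
   s1   s0  s2 
   s2   s3  s2 
 * s3   s3  s3 
(> = start, * = accepting)

start=s0; accept=s3; s0-p>s0; s0-q>s1; s1-p>s0; s1-q>s2; s2-p>s3; s2-q>s2; s3-p>s3; s3-q>s3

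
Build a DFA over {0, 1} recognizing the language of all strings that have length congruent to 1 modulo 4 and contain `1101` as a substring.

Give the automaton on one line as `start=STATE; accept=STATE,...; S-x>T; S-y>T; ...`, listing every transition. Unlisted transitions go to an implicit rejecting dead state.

start=s0; accept=s16; s0-0>s1; s0-1>s2; s1-0>s3; s1-1>s4; s2-0>s3; s2-1>s5; s3-0>s6; s3-1>s7; s4-0>s6; s4-1>s8; s5-0>s9; s5-1>s8; s6-0>s0; s6-1>s10; s7-0>s0; s7-1>s11; s8-0>s12; s8-1>s11; s9-0>s0; s9-1>s13; s10-0>s1; s10-1>s14; s11-0>s15; s11-1>s14; s12-0>s1; s12-1>s16; s13-0>s16; s13-1>s16; s14-0>s17; s14-1>s5; s15-0>s3; s15-1>s18; s16-0>s18; s16-1>s18; s17-0>s6; s17-1>s19; s18-0>s19; s18-1>s19; s19-0>s13; s19-1>s13

Build one automaton per condition and run them in lockstep. One (4 states) tracks the input length modulo 4; the other (5 states) tracks whether and how much of `1101` has been seen. Each combined state is a pair, one component from each; accept when both components accept.
          0    1  
>  s0     s1   s2 
   s1     s3   s4 
   s2     s3   s5 
   s3     s6   s7 
   s4     s6   s8 
   s5     s9   s8 
   s6     s0  s10 
   s7     s0  s11 
   s8    s12  s11 
   s9     s0  s13 
   s10    s1  s14 
   s11   s15  s14 
   s12    s1  s16 
   s13   s16  s16 
   s14   s17   s5 
   s15    s3  s18 
 * s16   s18  s18 
   s17    s6  s19 
   s18   s19  s19 
   s19   s13  s13 
(> = start, * = accepting)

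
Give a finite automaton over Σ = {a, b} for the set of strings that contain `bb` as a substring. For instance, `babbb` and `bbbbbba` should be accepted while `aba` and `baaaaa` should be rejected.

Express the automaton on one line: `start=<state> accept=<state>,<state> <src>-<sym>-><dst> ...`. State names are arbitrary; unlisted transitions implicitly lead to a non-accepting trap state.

Track how much of `bb` has been matched so far: state q0 is no progress, q2 is the absorbing accept state reached once `bb` has occurred. Intermediate states record partial matches; on a mismatch, fall back to the longest reusable overlap.
With 3 states:
        a   b  
>  q0   q0  q1 
   q1   q0  q2 
 * q2   q2  q2 
(> = start, * = accepting)

start=q0 accept=q2 q0-a->q0 q0-b->q1 q1-a->q0 q1-b->q2 q2-a->q2 q2-b->q2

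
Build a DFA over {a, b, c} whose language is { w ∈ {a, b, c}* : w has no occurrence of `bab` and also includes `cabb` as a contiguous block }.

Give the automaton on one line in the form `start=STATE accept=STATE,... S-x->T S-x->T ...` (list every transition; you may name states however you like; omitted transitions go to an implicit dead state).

start=q0 accept=q7,q8,q9 q0-a->q0 q0-b->q1 q0-c->q2 q1-a->q3 q1-b->q1 q1-c->q2 q2-a->q4 q2-b->q1 q2-c->q2 q3-a->q0 q3-b->q5 q3-c->q2 q4-a->q0 q4-b->q6 q4-c->q2 q5-a->q5 q5-b->q5 q5-c->q5 q6-a->q3 q6-b->q7 q6-c->q2 q7-a->q8 q7-b->q7 q7-c->q9 q8-a->q9 q8-b->q5 q8-c->q9 q9-a->q9 q9-b->q7 q9-c->q9

Handle the two conditions separately and then intersect. One (4 states) tracks partial matches of the forbidden pattern `bab`; the other (5 states) tracks whether and how much of `cabb` has been seen. Each combined state is a pair, one component from each; accept when both components accept. After merging equivalent states the machine shrinks.
A 10-state machine:
        a   b   c  
>  q0   q0  q1  q2 
   q1   q3  q1  q2 
   q2   q4  q1  q2 
   q3   q0  q5  q2 
   q4   q0  q6  q2 
   q5   q5  q5  q5 
   q6   q3  q7  q2 
 * q7   q8  q7  q9 
 * q8   q9  q5  q9 
 * q9   q9  q7  q9 
(> = start, * = accepting)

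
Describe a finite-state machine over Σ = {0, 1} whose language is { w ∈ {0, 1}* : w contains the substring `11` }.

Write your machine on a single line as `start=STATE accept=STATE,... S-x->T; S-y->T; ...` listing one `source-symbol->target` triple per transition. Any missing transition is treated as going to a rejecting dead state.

start=q0; accept=q2; q0-0->q0; q0-1->q1; q1-0->q0; q1-1->q2; q2-0->q2; q2-1->q2

States q0..q1 record the length of the longest prefix of `11` that matches the current input suffix. Reaching q2 means `11` has been seen, and we stay there forever. Accept from q2.
3 states suffice.
        0   1  
>  q0   q0  q1 
   q1   q0  q2 
 * q2   q2  q2 
(> = start, * = accepting)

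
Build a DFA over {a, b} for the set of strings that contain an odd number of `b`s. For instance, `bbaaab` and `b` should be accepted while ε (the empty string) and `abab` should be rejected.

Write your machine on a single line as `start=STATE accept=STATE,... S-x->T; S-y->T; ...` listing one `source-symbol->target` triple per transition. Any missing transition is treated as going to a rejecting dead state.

Keep the running count of `b`s modulo 2: each `b` advances along the cycle S0 → S1 → S0 while other symbols loop. Accept at S1.
A 2-state machine:
        a   b  
>  S0   S0  S1 
 * S1   S1  S0 
(> = start, * = accepting)

start=S0; accept=S1; S0-a->S0; S0-b->S1; S1-a->S1; S1-b->S0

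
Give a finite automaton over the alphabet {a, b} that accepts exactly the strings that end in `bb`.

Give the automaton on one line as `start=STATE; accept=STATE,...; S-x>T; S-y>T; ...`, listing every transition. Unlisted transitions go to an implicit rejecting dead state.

start=q0; accept=q2; q0-a>q0; q0-b>q1; q1-a>q0; q1-b>q2; q2-a>q0; q2-b>q2

Let each state record the length of the longest suffix of the input read so far that is also a prefix of `bb`. q1 means the last symbol is `b`; q2 means the last 2 symbols are `bb`. Accept only at q2, where the string currently ends in `bb`.
        a   b  
>  q0   q0  q1 
   q1   q0  q2 
 * q2   q0  q2 
(> = start, * = accepting)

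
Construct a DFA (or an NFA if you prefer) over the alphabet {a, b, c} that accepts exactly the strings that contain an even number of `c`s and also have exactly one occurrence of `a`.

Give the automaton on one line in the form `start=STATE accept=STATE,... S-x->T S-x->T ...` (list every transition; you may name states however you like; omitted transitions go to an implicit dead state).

Handle the two conditions separately and then intersect. One (2 states) tracks the count of `c`s modulo 2; the other (3 states) tracks the count of `a`s, saturating at 2. Each combined state is a pair, one component from each; accept when both components accept. Equivalent product states are then merged.
With 5 states:
        a   b   c  
>  S0   S1  S0  S2 
 * S1   S3  S1  S4 
   S2   S4  S2  S0 
   S3   S3  S3  S3 
   S4   S3  S4  S1 
(> = start, * = accepting)

start=S0 accept=S1 S0-a->S1 S0-b->S0 S0-c->S2 S1-a->S3 S1-b->S1 S1-c->S4 S2-a->S4 S2-b->S2 S2-c->S0 S3-a->S3 S3-b->S3 S3-c->S3 S4-a->S3 S4-b->S4 S4-c->S1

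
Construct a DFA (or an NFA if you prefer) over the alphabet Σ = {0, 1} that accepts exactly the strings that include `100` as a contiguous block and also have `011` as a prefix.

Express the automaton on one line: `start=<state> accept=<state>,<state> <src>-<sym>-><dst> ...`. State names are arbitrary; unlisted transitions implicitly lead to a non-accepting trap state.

start=A accept=G A-0->B A-1->C B-0->C B-1->D C-0->C C-1->C D-0->C D-1->E E-0->F E-1->E F-0->G F-1->E G-0->G G-1->G

Handle the two conditions separately and then intersect. The first has 4 states tracking whether and how much of `100` has been seen; the second has 5 states tracking whether the input so far still matches the prefix `011`. A product state is a pair (one from each), accepting exactly when both do. Equivalent product states are then merged.
7 states suffice.
       0  1 
>  A   B  C 
   B   C  D 
   C   C  C 
   D   C  E 
   E   F  E 
   F   G  E 
 * G   G  G 
(> = start, * = accepting)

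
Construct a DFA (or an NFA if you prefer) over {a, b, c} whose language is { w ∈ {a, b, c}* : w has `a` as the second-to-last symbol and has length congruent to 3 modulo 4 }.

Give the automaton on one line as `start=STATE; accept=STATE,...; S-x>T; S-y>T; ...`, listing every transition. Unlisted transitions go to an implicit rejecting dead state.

start=S0; accept=S4; S0-a>S1; S0-b>S1; S0-c>S1; S1-a>S2; S1-b>S3; S1-c>S3; S2-a>S4; S2-b>S4; S2-c>S4; S3-a>S5; S3-b>S5; S3-c>S5; S4-a>S0; S4-b>S0; S4-c>S0; S5-a>S0; S5-b>S0; S5-c>S0

Build one automaton per condition and run them in lockstep. The first has 13 states tracking the last 2 symbols read; the second has 4 states tracking the input length modulo 4. A product state is a pair (one from each), accepting exactly when both do. After merging equivalent states the machine shrinks.
A 6-state machine:
        a   b   c  
>  S0   S1  S1  S1 
   S1   S2  S3  S3 
   S2   S4  S4  S4 
   S3   S5  S5  S5 
 * S4   S0  S0  S0 
   S5   S0  S0  S0 
(> = start, * = accepting)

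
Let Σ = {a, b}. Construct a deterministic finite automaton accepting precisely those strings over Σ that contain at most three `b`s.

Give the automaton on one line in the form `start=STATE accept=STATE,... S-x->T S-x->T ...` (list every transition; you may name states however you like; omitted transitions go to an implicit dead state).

start=s0 accept=s0,s1,s2,s3 s0-a->s0 s0-b->s1 s1-a->s1 s1-b->s2 s2-a->s2 s2-b->s3 s3-a->s3 s3-b->s4 s4-a->s4 s4-b->s4

Count `b`s, saturating at 4: states s0 through s3 mean 0 through 3 `b`s seen; s4 means more than 3. Each `b` increments (capped at s4); other symbols loop. Accept from {s0, s1, s2, s3}.
With 5 states:
        a   b  
>* s0   s0  s1 
 * s1   s1  s2 
 * s2   s2  s3 
 * s3   s3  s4 
   s4   s4  s4 
(> = start, * = accepting)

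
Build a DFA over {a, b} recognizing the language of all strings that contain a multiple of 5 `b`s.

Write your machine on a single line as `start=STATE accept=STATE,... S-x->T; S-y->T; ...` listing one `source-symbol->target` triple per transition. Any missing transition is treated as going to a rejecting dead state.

The only thing that matters is how many `b`s have appeared, reduced mod 5. Use one state per residue: S0 for 0, …, S4 for 4. Reading `b` moves to the next residue; anything else stays put. S0 is accepting.
5 states suffice.
        a   b  
>* S0   S0  S1 
   S1   S1  S2 
   S2   S2  S3 
   S3   S3  S4 
   S4   S4  S0 
(> = start, * = accepting)

start=S0; accept=S0; S0-a->S0; S0-b->S1; S1-a->S1; S1-b->S2; S2-a->S2; S2-b->S3; S3-a->S3; S3-b->S4; S4-a->S4; S4-b->S0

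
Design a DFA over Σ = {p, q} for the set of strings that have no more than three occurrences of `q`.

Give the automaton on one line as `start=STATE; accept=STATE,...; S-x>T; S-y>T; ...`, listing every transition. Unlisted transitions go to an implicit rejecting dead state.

Count `q`s, saturating at 4: states s0 through s3 mean 0 through 3 `q`s seen; s4 means more than 3. Each `q` increments (capped at s4); other symbols loop. Accept from {s0, s1, s2, s3}.
        p   q  
>* s0   s0  s1 
 * s1   s1  s2 
 * s2   s2  s3 
 * s3   s3  s4 
   s4   s4  s4 
(> = start, * = accepting)

start=s0; accept=s0,s1,s2,s3; s0-p>s0; s0-q>s1; s1-p>s1; s1-q>s2; s2-p>s2; s2-q>s3; s3-p>s3; s3-q>s4; s4-p>s4; s4-q>s4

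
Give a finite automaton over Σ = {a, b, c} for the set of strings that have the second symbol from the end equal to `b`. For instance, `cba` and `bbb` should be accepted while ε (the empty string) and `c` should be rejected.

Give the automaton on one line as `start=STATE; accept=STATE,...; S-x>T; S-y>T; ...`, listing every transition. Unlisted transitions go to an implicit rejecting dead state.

A DFA must remember the last 2 symbols (since which symbol is second-to-last isn't known until the input ends). Use one state per possible window of the last ≤2 symbols; accept from those whose window starts with `b`.
          a    b    c  
>  q0     q1   q2   q3 
   q1     q4   q5   q6 
   q2     q7   q8   q9 
   q3    q10  q11  q12 
   q4     q4   q5   q6 
   q5     q7   q8   q9 
   q6    q10  q11  q12 
 * q7     q4   q5   q6 
 * q8     q7   q8   q9 
 * q9    q10  q11  q12 
   q10    q4   q5   q6 
   q11    q7   q8   q9 
   q12   q10  q11  q12 
(> = start, * = accepting)

start=q0; accept=q7,q8,q9; q0-a>q1; q0-b>q2; q0-c>q3; q1-a>q4; q1-b>q5; q1-c>q6; q2-a>q7; q2-b>q8; q2-c>q9; q3-a>q10; q3-b>q11; q3-c>q12; q4-a>q4; q4-b>q5; q4-c>q6; q5-a>q7; q5-b>q8; q5-c>q9; q6-a>q10; q6-b>q11; q6-c>q12; q7-a>q4; q7-b>q5; q7-c>q6; q8-a>q7; q8-b>q8; q8-c>q9; q9-a>q10; q9-b>q11; q9-c>q12; q10-a>q4; q10-b>q5; q10-c>q6; q11-a>q7; q11-b>q8; q11-c>q9; q12-a>q10; q12-b>q11; q12-c>q12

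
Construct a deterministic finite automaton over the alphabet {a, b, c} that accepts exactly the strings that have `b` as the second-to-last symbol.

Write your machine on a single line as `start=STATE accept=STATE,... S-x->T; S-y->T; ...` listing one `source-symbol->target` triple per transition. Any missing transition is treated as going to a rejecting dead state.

start=q0; accept=q7,q8,q9; q0-a->q1; q0-b->q2; q0-c->q3; q1-a->q4; q1-b->q5; q1-c->q6; q2-a->q7; q2-b->q8; q2-c->q9; q3-a->q10; q3-b->q11; q3-c->q12; q4-a->q4; q4-b->q5; q4-c->q6; q5-a->q7; q5-b->q8; q5-c->q9; q6-a->q10; q6-b->q11; q6-c->q12; q7-a->q4; q7-b->q5; q7-c->q6; q8-a->q7; q8-b->q8; q8-c->q9; q9-a->q10; q9-b->q11; q9-c->q12; q10-a->q4; q10-b->q5; q10-c->q6; q11-a->q7; q11-b->q8; q11-c->q9; q12-a->q10; q12-b->q11; q12-c->q12

A DFA must remember the last 2 symbols (since which symbol is second-to-last isn't known until the input ends). Use one state per possible window of the last ≤2 symbols; accept from those whose window starts with `b`.
13 states suffice.
          a    b    c  
>  q0     q1   q2   q3 
   q1     q4   q5   q6 
   q2     q7   q8   q9 
   q3    q10  q11  q12 
   q4     q4   q5   q6 
   q5     q7   q8   q9 
   q6    q10  q11  q12 
 * q7     q4   q5   q6 
 * q8     q7   q8   q9 
 * q9    q10  q11  q12 
   q10    q4   q5   q6 
   q11    q7   q8   q9 
   q12   q10  q11  q12 
(> = start, * = accepting)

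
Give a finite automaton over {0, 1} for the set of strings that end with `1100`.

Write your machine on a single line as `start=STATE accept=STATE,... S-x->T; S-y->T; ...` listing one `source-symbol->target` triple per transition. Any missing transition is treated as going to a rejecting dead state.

Remember how much of `1100` the current input suffix matches. State S0 means no match yet; S1 means the last symbol is `1`; S2 means the last 2 symbols are `11`; S3 means the last 3 symbols are `110`; S4 means the last 4 symbols are `1100`. Only S4 accepts. On a mismatch, fall back to the longest proper suffix that is still a prefix of `1100`.
5 states suffice.
        0   1  
>  S0   S0  S1 
   S1   S0  S2 
   S2   S3  S2 
   S3   S4  S1 
 * S4   S0  S1 
(> = start, * = accepting)

start=S0; accept=S4; S0-0->S0; S0-1->S1; S1-0->S0; S1-1->S2; S2-0->S3; S2-1->S2; S3-0->S4; S3-1->S1; S4-0->S0; S4-1->S1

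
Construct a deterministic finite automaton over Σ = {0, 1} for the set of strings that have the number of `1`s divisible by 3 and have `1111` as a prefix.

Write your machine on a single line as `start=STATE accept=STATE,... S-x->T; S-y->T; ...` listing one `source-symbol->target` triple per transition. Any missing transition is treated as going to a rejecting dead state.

Run two small machines in parallel and take their product. The first has 3 states tracking the count of `1`s modulo 3; the second has 6 states tracking whether the input so far still matches the prefix `1111`. A product state is a pair (one from each), accepting exactly when both do.
        0   1  
>  q0   q1  q2 
   q1   q1  q3 
   q2   q3  q4 
   q3   q3  q5 
   q4   q5  q6 
   q5   q5  q1 
   q6   q1  q7 
   q7   q7  q8 
   q8   q8  q9 
 * q9   q9  q7 
(> = start, * = accepting)

start=q0; accept=q9; q0-0->q1; q0-1->q2; q1-0->q1; q1-1->q3; q2-0->q3; q2-1->q4; q3-0->q3; q3-1->q5; q4-0->q5; q4-1->q6; q5-0->q5; q5-1->q1; q6-0->q1; q6-1->q7; q7-0->q7; q7-1->q8; q8-0->q8; q8-1->q9; q9-0->q9; q9-1->q7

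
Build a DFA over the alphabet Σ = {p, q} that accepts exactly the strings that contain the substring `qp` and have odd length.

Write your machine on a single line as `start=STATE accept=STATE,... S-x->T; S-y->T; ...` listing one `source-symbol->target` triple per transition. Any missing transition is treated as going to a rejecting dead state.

Build one automaton per condition and run them in lockstep. One (3 states) tracks whether and how much of `qp` has been seen; the other (2 states) tracks the input length modulo 2. Each combined state is a pair, one component from each; accept when both components accept.
       p  q 
>  A   B  C 
   B   A  D 
   C   E  D 
   D   F  C 
   E   F  F 
 * F   E  E 
(> = start, * = accepting)

start=A; accept=F; A-p->B; A-q->C; B-p->A; B-q->D; C-p->E; C-q->D; D-p->F; D-q->C; E-p->F; E-q->F; F-p->E; F-q->E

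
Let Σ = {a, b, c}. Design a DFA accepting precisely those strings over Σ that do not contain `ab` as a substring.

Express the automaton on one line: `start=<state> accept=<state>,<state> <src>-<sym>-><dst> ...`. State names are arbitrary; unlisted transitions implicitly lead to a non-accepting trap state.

start=q0 accept=q0,q1 q0-a->q1 q0-b->q0 q0-c->q0 q1-a->q1 q1-b->q2 q1-c->q0 q2-a->q2 q2-b->q2 q2-c->q2

This is the complement of 'contains `ab`'. Use the same substring-matching states — q0 through q2 holding how much of `ab` has just been matched — but flip the accepting set: everything except the trap q2 accepts.
3 states suffice.
        a   b   c  
>* q0   q1  q0  q0 
 * q1   q1  q2  q0 
   q2   q2  q2  q2 
(> = start, * = accepting)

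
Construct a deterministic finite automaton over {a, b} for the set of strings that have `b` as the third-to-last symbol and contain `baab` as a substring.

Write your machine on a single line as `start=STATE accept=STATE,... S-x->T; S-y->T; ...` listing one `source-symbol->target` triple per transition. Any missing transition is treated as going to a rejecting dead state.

Handle the two conditions separately and then intersect. The first has 15 states tracking the last 3 symbols read; the second has 5 states tracking whether and how much of `baab` has been seen. A product state is a pair (one from each), accepting exactly when both do.
23 states suffice.
          a    b  
>  q0     q1   q2 
   q1     q3   q4 
   q2     q5   q6 
   q3     q7   q8 
   q4     q9  q10 
   q5    q11  q12 
   q6    q13  q14 
   q7     q7   q8 
   q8     q9  q10 
   q9    q11  q12 
   q10   q13  q14 
   q11    q7  q15 
   q12    q9  q10 
   q13   q11  q12 
   q14   q13  q14 
   q15   q16  q17 
   q16   q18  q19 
   q17   q20  q21 
 * q18   q22  q15 
 * q19   q16  q17 
 * q20   q18  q19 
 * q21   q20  q21 
   q22   q22  q15 
(> = start, * = accepting)

start=q0; accept=q18,q19,q20,q21; q0-a->q1; q0-b->q2; q1-a->q3; q1-b->q4; q2-a->q5; q2-b->q6; q3-a->q7; q3-b->q8; q4-a->q9; q4-b->q10; q5-a->q11; q5-b->q12; q6-a->q13; q6-b->q14; q7-a->q7; q7-b->q8; q8-a->q9; q8-b->q10; q9-a->q11; q9-b->q12; q10-a->q13; q10-b->q14; q11-a->q7; q11-b->q15; q12-a->q9; q12-b->q10; q13-a->q11; q13-b->q12; q14-a->q13; q14-b->q14; q15-a->q16; q15-b->q17; q16-a->q18; q16-b->q19; q17-a->q20; q17-b->q21; q18-a->q22; q18-b->q15; q19-a->q16; q19-b->q17; q20-a->q18; q20-b->q19; q21-a->q20; q21-b->q21; q22-a->q22; q22-b->q15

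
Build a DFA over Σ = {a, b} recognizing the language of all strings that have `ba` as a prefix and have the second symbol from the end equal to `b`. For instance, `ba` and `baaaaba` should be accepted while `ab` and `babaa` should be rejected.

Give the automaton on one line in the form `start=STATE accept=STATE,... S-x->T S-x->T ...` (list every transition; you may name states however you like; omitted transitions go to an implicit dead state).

Build one automaton per condition and run them in lockstep. One (4 states) tracks whether the input so far still matches the prefix `ba`; the other (7 states) tracks the last 2 symbols read. Each combined state is a pair, one component from each; accept when both components accept.
With 11 states:
          a    b  
>  s0     s1   s2 
   s1     s3   s4 
   s2     s5   s6 
   s3     s3   s4 
   s4     s7   s6 
 * s5     s8   s9 
   s6     s7   s6 
   s7     s3   s4 
   s8     s8   s9 
   s9     s5  s10 
 * s10    s5  s10 
(> = start, * = accepting)

start=s0 accept=s5,s10 s0-a->s1 s0-b->s2 s1-a->s3 s1-b->s4 s2-a->s5 s2-b->s6 s3-a->s3 s3-b->s4 s4-a->s7 s4-b->s6 s5-a->s8 s5-b->s9 s6-a->s7 s6-b->s6 s7-a->s3 s7-b->s4 s8-a->s8 s8-b->s9 s9-a->s5 s9-b->s10 s10-a->s5 s10-b->s10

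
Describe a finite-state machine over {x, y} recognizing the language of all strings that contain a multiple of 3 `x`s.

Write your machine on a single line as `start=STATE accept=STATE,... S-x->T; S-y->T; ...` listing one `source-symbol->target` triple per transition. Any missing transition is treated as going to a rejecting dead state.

start=q0; accept=q0; q0-x->q1; q0-y->q0; q1-x->q2; q1-y->q1; q2-x->q0; q2-y->q2

The only thing that matters is how many `x`s have appeared, reduced mod 3. Use one state per residue: q0 for 0, …, q2 for 2. Reading `x` moves to the next residue; anything else stays put. q0 is accepting.
3 states suffice.
        x   y  
>* q0   q1  q0 
   q1   q2  q1 
   q2   q0  q2 
(> = start, * = accepting)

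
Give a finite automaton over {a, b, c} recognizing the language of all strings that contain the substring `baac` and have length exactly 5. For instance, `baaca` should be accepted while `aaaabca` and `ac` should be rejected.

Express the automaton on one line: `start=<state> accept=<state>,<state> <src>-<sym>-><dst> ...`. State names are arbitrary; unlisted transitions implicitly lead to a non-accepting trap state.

start=q0 accept=q10 q0-a->q1 q0-b->q2 q0-c->q1 q1-a->q3 q1-b->q4 q1-c->q3 q2-a->q5 q2-b->q4 q2-c->q3 q3-a->q3 q3-b->q3 q3-c->q3 q4-a->q6 q4-b->q3 q4-c->q3 q5-a->q7 q5-b->q3 q5-c->q3 q6-a->q8 q6-b->q3 q6-c->q3 q7-a->q3 q7-b->q3 q7-c->q9 q8-a->q3 q8-b->q3 q8-c->q10 q9-a->q10 q9-b->q10 q9-c->q10 q10-a->q3 q10-b->q3 q10-c->q3

Build one automaton per condition and run them in lockstep. One (5 states) tracks whether and how much of `baac` has been seen; the other (7 states) tracks the input length, saturating at 6. Each combined state is a pair, one component from each; accept when both components accept. Equivalent product states are then merged.
An 11-state machine:
          a    b    c  
>  q0     q1   q2   q1 
   q1     q3   q4   q3 
   q2     q5   q4   q3 
   q3     q3   q3   q3 
   q4     q6   q3   q3 
   q5     q7   q3   q3 
   q6     q8   q3   q3 
   q7     q3   q3   q9 
   q8     q3   q3  q10 
   q9    q10  q10  q10 
 * q10    q3   q3   q3 
(> = start, * = accepting)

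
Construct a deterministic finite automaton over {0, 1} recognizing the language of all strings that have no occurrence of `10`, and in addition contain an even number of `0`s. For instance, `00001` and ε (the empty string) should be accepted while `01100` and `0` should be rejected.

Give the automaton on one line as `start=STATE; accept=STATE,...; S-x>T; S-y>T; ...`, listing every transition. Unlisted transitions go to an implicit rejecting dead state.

start=A; accept=A,C; A-0>B; A-1>C; B-0>A; B-1>D; C-0>E; C-1>C; D-0>F; D-1>D; E-0>F; E-1>E; F-0>E; F-1>F

Build one automaton per condition and run them in lockstep. The first has 3 states tracking partial matches of the forbidden pattern `10`; the second has 2 states tracking the count of `0`s modulo 2. A product state is a pair (one from each), accepting exactly when both do.
A 6-state machine:
       0  1 
>* A   B  C 
   B   A  D 
 * C   E  C 
   D   F  D 
   E   F  E 
   F   E  F 
(> = start, * = accepting)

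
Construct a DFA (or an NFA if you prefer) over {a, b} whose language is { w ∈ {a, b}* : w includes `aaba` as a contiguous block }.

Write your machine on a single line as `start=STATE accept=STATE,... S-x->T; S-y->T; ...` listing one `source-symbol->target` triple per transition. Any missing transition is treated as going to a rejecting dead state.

start=q0; accept=q4; q0-a->q1; q0-b->q0; q1-a->q2; q1-b->q0; q2-a->q2; q2-b->q3; q3-a->q4; q3-b->q0; q4-a->q4; q4-b->q4

Track how much of `aaba` has been matched so far: state q0 is no progress, q4 is the absorbing accept state reached once `aaba` has occurred. Intermediate states record partial matches; on a mismatch, fall back to the longest reusable overlap.
5 states suffice.
        a   b  
>  q0   q1  q0 
   q1   q2  q0 
   q2   q2  q3 
   q3   q4  q0 
 * q4   q4  q4 
(> = start, * = accepting)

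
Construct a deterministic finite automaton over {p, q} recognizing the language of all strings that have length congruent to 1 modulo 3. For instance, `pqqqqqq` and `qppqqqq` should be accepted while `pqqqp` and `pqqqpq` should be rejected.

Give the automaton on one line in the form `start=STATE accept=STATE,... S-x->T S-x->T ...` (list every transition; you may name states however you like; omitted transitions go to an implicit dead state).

Count input length modulo 3: every symbol advances one step around the cycle S0 → S1 → S2 → S0. Accept at S1.
3 states suffice.
        p   q  
>  S0   S1  S1 
 * S1   S2  S2 
   S2   S0  S0 
(> = start, * = accepting)

start=S0 accept=S1 S0-p->S1 S0-q->S1 S1-p->S2 S1-q->S2 S2-p->S0 S2-q->S0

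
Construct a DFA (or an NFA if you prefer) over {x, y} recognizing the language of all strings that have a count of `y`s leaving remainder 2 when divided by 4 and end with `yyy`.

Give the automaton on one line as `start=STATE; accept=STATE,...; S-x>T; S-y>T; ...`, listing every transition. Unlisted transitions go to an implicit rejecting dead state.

Run two small machines in parallel and take their product. One (4 states) tracks the count of `y`s modulo 4; the other (4 states) tracks how much of the suffix `yyy` has currently been matched. Each combined state is a pair, one component from each; accept when both components accept. After merging equivalent states the machine shrinks.
       x  y 
>  A   A  B 
   B   B  C 
   C   C  D 
   D   D  E 
   E   A  F 
   F   B  G 
 * G   C  D 
(> = start, * = accepting)

start=A; accept=G; A-x>A; A-y>B; B-x>B; B-y>C; C-x>C; C-y>D; D-x>D; D-y>E; E-x>A; E-y>F; F-x>B; F-y>G; G-x>C; G-y>D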